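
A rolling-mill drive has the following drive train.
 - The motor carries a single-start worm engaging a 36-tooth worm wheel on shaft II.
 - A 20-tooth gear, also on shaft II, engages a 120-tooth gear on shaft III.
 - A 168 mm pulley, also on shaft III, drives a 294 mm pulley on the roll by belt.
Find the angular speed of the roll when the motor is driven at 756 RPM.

2 RPM

worm 36/1 = 36 → 756/36 = 21 RPM
gear mesh 120/20 = 6 → 21/6 = 3.5 RPM
belt 294/168 = 1.75 → 3.5/1.75 = 2 RPM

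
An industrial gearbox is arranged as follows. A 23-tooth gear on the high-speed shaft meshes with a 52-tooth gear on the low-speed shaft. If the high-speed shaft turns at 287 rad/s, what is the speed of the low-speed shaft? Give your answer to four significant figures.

126.9 rad/s

the high-speed shaft → the low-speed shaft (gear mesh, 52/23): 287 ÷ 2.2609 = 126.94 rad/s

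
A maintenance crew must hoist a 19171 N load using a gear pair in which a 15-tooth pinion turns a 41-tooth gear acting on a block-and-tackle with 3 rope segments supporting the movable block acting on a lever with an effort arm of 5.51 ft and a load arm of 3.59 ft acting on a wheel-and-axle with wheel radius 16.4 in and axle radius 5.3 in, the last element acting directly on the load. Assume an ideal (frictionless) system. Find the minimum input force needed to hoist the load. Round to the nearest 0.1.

Gear pair MA = 41/15 = 2.7333.
Block-and-tackle MA = number of supporting rope parts = 3.
Lever MA = effort arm / load arm = 5.51/3.59 = 1.5348.
Wheel-and-axle MA = R/r = 16.4/5.3 = 3.0943.
Combined ideal MA = 2.7333 × 3 × 1.5348 × 3.0943 = 38.944.
Effort = load / MA = 19171 / 38.944 = 492.27 N.

492.3 N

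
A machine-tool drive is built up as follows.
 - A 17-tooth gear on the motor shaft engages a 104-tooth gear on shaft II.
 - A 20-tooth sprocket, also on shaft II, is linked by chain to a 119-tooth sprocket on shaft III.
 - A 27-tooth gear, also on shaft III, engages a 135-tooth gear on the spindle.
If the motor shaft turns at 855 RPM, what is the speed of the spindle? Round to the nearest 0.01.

4.70 RPM

gear mesh 104/17 = 6.1176 → 855/6.1176 = 139.76 RPM
chain 119/20 = 5.95 → 139.76/5.95 = 23.489 RPM
gear mesh 135/27 = 5 → 23.489/5 = 4.6978 RPM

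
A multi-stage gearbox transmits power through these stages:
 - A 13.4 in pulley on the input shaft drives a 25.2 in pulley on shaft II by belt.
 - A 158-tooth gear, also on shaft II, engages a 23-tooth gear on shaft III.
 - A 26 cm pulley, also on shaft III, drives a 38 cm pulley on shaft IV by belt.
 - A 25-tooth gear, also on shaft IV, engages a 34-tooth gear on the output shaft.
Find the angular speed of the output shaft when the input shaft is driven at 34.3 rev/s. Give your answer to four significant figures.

63.03 rev/s

the input shaft → shaft II (belt, 25.2/13.4): 34.3 ÷ 1.8806 = 18.239 rev/s
shaft II → shaft III (gear mesh, 23/158): 18.239 ÷ 0.14557 = 125.29 rev/s
shaft III → shaft IV (belt, 38/26): 125.29 ÷ 1.4615 = 85.727 rev/s
shaft IV → the output shaft (gear mesh, 34/25): 85.727 ÷ 1.36 = 63.035 rev/s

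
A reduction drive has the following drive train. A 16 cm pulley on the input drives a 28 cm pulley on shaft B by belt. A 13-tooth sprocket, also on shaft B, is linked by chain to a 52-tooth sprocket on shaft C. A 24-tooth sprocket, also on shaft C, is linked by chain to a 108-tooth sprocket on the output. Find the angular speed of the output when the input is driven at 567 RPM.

18 RPM

Belt: ratio = 28/16 = 1.75, so shaft B turns at 567 / 1.75 = 324 RPM.
Chain: ratio = 52/13 = 4, so shaft C turns at 324 / 4 = 81 RPM.
Chain: ratio = 108/24 = 4.5, so the output turns at 81 / 4.5 = 18 RPM.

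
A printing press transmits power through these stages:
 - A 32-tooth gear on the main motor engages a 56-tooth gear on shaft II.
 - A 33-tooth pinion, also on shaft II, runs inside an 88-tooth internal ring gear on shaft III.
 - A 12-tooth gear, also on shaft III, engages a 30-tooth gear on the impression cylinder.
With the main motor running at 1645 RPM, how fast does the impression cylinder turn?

gear mesh 56/32 = 1.75 → 1645/1.75 = 940 RPM
internal gear 88/33 = 2.6667 → 940/2.6667 = 352.5 RPM
gear mesh 30/12 = 2.5 → 352.5/2.5 = 141 RPM

141 RPM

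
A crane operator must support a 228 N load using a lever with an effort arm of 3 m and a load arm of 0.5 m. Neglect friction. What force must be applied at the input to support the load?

38 N

Lever MA = effort arm / load arm = 3/0.5 = 6.
Effort = load / MA = 228 / 6 = 38 N.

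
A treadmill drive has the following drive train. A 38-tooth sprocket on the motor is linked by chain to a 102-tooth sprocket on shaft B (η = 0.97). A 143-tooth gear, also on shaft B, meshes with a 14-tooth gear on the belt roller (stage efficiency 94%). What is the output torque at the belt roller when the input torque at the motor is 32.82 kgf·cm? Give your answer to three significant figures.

7.86 kgf·cm

Chain: ratio = 102/38 = 2.6842; torque at shaft B = 32.82 × 2.6842 × 0.97 = 85.453 kgf·cm.
Gear mesh: ratio = 14/143 = 0.097902; torque at the belt roller = 85.453 × 0.097902 × 0.94 = 7.8641 kgf·cm.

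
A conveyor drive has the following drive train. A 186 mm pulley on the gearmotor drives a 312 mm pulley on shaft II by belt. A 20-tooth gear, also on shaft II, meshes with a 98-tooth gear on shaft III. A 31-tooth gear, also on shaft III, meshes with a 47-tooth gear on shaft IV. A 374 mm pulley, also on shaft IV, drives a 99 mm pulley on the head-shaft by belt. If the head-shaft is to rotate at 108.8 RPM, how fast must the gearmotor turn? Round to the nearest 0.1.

358.9 RPM

Overall ratio R = 1.6774 × 4.9 × 1.5161 × 0.26471 = 3.2987.
Required input speed = output speed × R = 108.8 × 3.2987 = 358.89 RPM.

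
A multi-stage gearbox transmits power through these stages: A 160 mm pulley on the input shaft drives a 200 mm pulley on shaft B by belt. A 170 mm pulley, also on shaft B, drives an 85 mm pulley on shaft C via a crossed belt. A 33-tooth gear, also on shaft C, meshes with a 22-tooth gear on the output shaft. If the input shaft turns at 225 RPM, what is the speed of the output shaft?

540 RPM

belt 200/160 = 1.25 → 225/1.25 = 180 RPM
belt 85/170 = 0.5 → 180/0.5 = 360 RPM
gear mesh 22/33 = 0.66667 → 360/0.66667 = 540 RPM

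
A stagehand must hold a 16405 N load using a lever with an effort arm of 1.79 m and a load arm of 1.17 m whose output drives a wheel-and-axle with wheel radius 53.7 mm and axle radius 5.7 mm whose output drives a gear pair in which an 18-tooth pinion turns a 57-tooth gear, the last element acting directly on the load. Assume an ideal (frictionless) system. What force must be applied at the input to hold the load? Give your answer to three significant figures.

Lever MA = effort arm / load arm = 1.79/1.17 = 1.5299.
Wheel-and-axle MA = R/r = 53.7/5.7 = 9.4211.
Gear pair MA = 57/18 = 3.1667.
Combined ideal MA = 1.5299 × 9.4211 × 3.1667 = 45.642.
Effort = load / MA = 16405 / 45.642 = 359.42 N.

359 N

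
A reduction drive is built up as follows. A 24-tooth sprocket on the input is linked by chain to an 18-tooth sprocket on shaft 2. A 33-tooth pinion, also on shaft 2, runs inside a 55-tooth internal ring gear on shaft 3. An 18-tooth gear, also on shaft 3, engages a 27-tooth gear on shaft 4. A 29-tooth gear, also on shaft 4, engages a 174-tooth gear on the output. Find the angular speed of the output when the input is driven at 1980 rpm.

Chain: ratio = 18/24 = 0.75, so shaft 2 turns at 1980 / 0.75 = 2640 rpm.
Internal gear: ratio = 55/33 = 1.6667, so shaft 3 turns at 2640 / 1.6667 = 1584 rpm.
Gear mesh: ratio = 27/18 = 1.5, so shaft 4 turns at 1584 / 1.5 = 1056 rpm.
Gear mesh: ratio = 174/29 = 6, so the output turns at 1056 / 6 = 176 rpm.

176 rpm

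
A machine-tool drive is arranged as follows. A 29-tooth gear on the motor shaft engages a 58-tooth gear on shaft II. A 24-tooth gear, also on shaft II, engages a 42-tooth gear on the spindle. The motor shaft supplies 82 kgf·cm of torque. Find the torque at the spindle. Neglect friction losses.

Gear mesh: ratio = 58/29 = 2; torque at shaft II = 82 × 2 = 164 kgf·cm.
Gear mesh: ratio = 42/24 = 1.75; torque at the spindle = 164 × 1.75 = 287 kgf·cm.

287 kgf·cm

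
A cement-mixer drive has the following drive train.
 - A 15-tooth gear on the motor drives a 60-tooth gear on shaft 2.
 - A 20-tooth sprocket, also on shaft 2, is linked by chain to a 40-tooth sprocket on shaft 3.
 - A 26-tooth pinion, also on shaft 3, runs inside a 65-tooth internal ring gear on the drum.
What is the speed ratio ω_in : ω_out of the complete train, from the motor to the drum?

Each stage contributes driven/driver: gear mesh 60/15 = 4, chain 40/20 = 2, internal gear 65/26 = 2.5.
Overall: 4 × 2 × 2.5 = 20.

20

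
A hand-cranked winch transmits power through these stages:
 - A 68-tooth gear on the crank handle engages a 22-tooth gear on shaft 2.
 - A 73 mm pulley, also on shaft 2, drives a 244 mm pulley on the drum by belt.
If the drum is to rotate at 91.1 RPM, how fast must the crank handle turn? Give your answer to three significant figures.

98.5 RPM

Overall ratio R = 0.32353 × 3.3425 = 1.0814.
Required input speed = output speed × R = 91.1 × 1.0814 = 98.514 RPM.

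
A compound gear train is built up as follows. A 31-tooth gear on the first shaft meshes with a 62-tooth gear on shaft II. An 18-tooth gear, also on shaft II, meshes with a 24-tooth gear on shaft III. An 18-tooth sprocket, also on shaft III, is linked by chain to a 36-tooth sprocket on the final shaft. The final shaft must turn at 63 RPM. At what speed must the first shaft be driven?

Overall ratio R = 2 × 1.3333 × 2 = 5.3333.
Required input speed = output speed × R = 63 × 5.3333 = 336 RPM.

336 RPM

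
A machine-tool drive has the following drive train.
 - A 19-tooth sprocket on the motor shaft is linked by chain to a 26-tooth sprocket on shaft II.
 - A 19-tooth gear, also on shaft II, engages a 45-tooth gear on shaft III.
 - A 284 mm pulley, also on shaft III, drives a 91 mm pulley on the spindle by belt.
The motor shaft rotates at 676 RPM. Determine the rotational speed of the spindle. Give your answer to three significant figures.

651 RPM

Chain: ratio = 26/19 = 1.3684, so shaft II turns at 676 / 1.3684 = 494 RPM.
Gear mesh: ratio = 45/19 = 2.3684, so shaft III turns at 494 / 2.3684 = 208.58 RPM.
Belt: ratio = 91/284 = 0.32042, so the spindle turns at 208.58 / 0.32042 = 650.95 RPM.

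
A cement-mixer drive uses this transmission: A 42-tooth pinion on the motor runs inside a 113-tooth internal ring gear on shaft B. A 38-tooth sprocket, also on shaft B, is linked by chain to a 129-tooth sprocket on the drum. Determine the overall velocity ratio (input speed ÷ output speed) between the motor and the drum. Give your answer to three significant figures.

9.13

Each stage contributes driven/driver: internal gear 113/42 = 2.6905, chain 129/38 = 3.3947.
Overall: 2.6905 × 3.3947 = 9.1335.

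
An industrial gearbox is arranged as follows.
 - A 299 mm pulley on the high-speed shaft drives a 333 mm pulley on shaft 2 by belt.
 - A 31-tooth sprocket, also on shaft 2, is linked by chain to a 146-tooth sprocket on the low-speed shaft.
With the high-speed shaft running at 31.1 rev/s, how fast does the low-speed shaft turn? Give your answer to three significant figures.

5.93 rev/s

Belt: ratio = 333/299 = 1.1137, so shaft 2 turns at 31.1 / 1.1137 = 27.925 rev/s.
Chain: ratio = 146/31 = 4.7097, so the low-speed shaft turns at 27.925 / 4.7097 = 5.9292 rev/s.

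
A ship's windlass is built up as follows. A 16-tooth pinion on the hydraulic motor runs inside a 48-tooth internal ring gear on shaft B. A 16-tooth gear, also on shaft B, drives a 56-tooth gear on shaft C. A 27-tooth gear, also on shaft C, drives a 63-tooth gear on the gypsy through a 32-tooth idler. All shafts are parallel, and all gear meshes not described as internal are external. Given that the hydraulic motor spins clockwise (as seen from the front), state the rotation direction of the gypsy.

the hydraulic motor → shaft B: internal mesh, same direction → CW.
shaft B → shaft C: external mesh, 1 reversal → CCW.
shaft C → the gypsy: driver → idler → driven is 2 external meshes, 2 reversals → CCW.
3 reversals in total — an odd number — so the gypsy turns opposite to the hydraulic motor.

anticlockwise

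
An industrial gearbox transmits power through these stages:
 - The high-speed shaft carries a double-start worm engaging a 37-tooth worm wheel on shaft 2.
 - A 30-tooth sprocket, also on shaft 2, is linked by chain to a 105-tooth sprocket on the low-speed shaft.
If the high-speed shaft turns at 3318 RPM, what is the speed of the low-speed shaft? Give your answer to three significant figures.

51.2 RPM

worm 37/2 = 18.5 → 3318/18.5 = 179.35 RPM
chain 105/30 = 3.5 → 179.35/3.5 = 51.243 RPM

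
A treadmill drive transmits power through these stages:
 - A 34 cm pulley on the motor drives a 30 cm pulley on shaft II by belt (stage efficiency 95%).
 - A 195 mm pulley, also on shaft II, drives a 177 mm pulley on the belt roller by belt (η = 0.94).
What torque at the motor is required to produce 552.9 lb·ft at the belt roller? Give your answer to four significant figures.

Overall ratio R = 0.88235 × 0.90769 = 0.8009; overall efficiency η = 0.95 × 0.94 = 0.8930.
Input torque = output torque / (R × η) = 552.9 / (0.8009 × 0.8930) = 773.06 lb·ft.

773.1 lb·ft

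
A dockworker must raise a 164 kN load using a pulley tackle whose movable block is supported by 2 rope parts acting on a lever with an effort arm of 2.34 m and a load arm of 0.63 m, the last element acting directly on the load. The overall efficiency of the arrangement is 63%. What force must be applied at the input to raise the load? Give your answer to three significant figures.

Block-and-tackle MA = number of supporting rope parts = 2.
Lever MA = effort arm / load arm = 2.34/0.63 = 3.7143.
Combined ideal MA = 2 × 3.7143 = 7.4286.
Actual MA = 7.4286 × 0.63 = 4.68.
Effort = load / actual MA = 164 / 4.68 = 35.043 kN.

35.0 kN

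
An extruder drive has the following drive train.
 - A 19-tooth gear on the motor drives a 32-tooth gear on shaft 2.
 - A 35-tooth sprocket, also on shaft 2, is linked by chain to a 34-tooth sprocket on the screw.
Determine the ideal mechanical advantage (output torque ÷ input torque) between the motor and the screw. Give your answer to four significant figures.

Each stage contributes driven/driver: gear mesh 32/19 = 1.6842, chain 34/35 = 0.97143.
Overall: 1.6842 × 0.97143 = 1.6361.

1.636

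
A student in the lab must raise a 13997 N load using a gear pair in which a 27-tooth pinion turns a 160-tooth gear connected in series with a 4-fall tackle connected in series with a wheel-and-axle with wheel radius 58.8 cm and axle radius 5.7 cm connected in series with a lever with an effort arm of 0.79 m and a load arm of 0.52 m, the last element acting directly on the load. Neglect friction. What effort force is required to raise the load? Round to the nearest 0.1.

Gear pair MA = 160/27 = 5.9259.
Block-and-tackle MA = number of supporting rope parts = 4.
Wheel-and-axle MA = R/r = 58.8/5.7 = 10.316.
Lever MA = effort arm / load arm = 0.79/0.52 = 1.5192.
Combined ideal MA = 5.9259 × 4 × 10.316 × 1.5192 = 371.49.
Effort = load / MA = 13997 / 371.49 = 37.678 N.

37.7 N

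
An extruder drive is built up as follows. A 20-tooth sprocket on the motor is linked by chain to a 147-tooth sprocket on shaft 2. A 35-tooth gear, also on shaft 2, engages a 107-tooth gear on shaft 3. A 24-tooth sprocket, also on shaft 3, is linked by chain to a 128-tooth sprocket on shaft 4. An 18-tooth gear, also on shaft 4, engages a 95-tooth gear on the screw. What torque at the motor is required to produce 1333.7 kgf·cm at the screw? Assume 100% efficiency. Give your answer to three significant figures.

2.11 kgf·cm

Overall ratio R = 7.35 × 3.0571 × 5.3333 × 5.2778 = 632.49.
Input torque = output torque / R = 1333.7 / 632.49 = 2.1087 kgf·cm.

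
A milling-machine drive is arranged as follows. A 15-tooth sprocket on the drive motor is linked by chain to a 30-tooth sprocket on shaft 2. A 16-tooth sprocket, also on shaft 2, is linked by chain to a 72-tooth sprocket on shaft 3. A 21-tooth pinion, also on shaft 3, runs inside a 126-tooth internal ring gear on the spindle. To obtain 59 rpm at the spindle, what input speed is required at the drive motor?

3186 rpm

Overall ratio R = 2 × 4.5 × 6 = 54.
Required input speed = output speed × R = 59 × 54 = 3186 rpm.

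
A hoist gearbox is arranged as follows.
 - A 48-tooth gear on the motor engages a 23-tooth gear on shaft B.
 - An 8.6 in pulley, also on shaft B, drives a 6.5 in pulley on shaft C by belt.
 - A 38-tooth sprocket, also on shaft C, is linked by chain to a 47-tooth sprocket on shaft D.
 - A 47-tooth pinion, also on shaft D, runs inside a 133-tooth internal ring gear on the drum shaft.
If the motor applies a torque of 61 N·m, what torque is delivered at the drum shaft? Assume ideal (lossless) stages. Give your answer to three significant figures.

gear mesh 23/48 = 0.47917 → τ = 61·0.47917 = 29.229 N·m
belt 6.5/8.6 = 0.75581 → τ = 29.229·0.75581 = 22.092 N·m
chain 47/38 = 1.2368 → τ = 22.092·1.2368 = 27.324 N·m
internal gear 133/47 = 2.8298 → τ = 27.324·2.8298 = 77.321 N·m

77.3 N·m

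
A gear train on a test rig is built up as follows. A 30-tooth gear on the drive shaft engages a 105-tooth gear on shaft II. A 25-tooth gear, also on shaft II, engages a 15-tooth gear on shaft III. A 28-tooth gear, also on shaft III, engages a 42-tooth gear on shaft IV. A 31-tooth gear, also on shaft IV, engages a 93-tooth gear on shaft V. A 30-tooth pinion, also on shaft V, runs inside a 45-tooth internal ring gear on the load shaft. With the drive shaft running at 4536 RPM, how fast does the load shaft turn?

the drive shaft → shaft II (gear mesh, 105/30): 4536 ÷ 3.5 = 1296 RPM
shaft II → shaft III (gear mesh, 15/25): 1296 ÷ 0.6 = 2160 RPM
shaft III → shaft IV (gear mesh, 42/28): 2160 ÷ 1.5 = 1440 RPM
shaft IV → shaft V (gear mesh, 93/31): 1440 ÷ 3 = 480 RPM
shaft V → the load shaft (internal gear, 45/30): 480 ÷ 1.5 = 320 RPM

320 RPM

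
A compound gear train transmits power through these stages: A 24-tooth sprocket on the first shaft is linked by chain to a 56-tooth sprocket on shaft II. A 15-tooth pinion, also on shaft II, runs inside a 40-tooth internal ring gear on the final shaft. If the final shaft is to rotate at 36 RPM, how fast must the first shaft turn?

224 RPM

Overall ratio R = 2.3333 × 2.6667 = 6.2222.
Required input speed = output speed × R = 36 × 6.2222 = 224 RPM.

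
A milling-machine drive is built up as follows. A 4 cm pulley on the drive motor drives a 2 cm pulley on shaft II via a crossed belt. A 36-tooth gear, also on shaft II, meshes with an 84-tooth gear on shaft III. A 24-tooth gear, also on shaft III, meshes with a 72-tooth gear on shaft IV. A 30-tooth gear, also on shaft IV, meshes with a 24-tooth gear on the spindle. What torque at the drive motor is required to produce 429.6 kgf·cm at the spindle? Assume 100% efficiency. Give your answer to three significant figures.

153 kgf·cm

Overall ratio R = 0.5 × 2.3333 × 3 × 0.8 = 2.8.
Input torque = output torque / R = 429.6 / 2.8 = 153.43 kgf·cm.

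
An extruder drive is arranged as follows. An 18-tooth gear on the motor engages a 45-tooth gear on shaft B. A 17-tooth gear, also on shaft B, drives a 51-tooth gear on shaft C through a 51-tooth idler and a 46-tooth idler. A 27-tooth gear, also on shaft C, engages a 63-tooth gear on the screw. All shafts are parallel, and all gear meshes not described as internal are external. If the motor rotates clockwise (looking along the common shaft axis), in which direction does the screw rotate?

counterclockwise

the motor → shaft B: external mesh, 1 reversal → CCW.
shaft B → shaft C: driver → idler → idler → driven is 3 external meshes, 3 reversals → CW.
shaft C → the screw: external mesh, 1 reversal → CCW.
5 reversals in total — an odd number — so the screw turns opposite to the motor.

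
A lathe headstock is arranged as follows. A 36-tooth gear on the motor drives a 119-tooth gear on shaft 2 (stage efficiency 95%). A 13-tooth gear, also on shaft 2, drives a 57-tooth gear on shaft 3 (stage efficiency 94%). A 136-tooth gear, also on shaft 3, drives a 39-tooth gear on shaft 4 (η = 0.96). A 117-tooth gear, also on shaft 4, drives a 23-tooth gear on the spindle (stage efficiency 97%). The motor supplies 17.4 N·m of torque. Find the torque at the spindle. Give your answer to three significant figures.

After the gear mesh (119/36): 17.4 × 3.3056 × 0.95 = 54.641 N·m
After the gear mesh (57/13): 54.641 × 4.3846 × 0.94 = 225.2 N·m
After the gear mesh (39/136): 225.2 × 0.28676 × 0.96 = 61.997 N·m
After the gear mesh (23/117): 61.997 × 0.19658 × 0.97 = 11.822 N·m

11.8 N·m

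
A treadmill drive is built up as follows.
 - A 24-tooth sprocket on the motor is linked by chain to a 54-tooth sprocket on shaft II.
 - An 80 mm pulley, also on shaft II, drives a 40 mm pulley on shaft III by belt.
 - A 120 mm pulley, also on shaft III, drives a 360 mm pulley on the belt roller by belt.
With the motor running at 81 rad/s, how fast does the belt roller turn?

Chain: ratio = 54/24 = 2.25, so shaft II turns at 81 / 2.25 = 36 rad/s.
Belt: ratio = 40/80 = 0.5, so shaft III turns at 36 / 0.5 = 72 rad/s.
Belt: ratio = 360/120 = 3, so the belt roller turns at 72 / 3 = 24 rad/s.

24 rad/s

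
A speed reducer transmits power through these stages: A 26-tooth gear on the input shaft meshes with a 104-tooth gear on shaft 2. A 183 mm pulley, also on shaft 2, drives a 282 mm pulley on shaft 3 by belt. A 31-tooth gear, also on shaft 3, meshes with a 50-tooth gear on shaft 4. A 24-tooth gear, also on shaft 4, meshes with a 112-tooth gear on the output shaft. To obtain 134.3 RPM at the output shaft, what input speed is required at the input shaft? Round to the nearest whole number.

Overall ratio R = 4 × 1.541 × 1.6129 × 4.6667 = 46.395.
Required input speed = output speed × R = 134.3 × 46.395 = 6230.9 RPM.

6231 RPM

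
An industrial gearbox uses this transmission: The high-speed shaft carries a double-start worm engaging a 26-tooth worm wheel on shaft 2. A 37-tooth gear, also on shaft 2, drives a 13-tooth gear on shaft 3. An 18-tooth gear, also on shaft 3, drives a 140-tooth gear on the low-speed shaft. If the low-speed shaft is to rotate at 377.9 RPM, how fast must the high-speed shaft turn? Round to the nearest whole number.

13425 RPM

Overall ratio R = 13 × 0.35135 × 7.7778 = 35.526.
Required input speed = output speed × R = 377.9 × 35.526 = 13425 RPM.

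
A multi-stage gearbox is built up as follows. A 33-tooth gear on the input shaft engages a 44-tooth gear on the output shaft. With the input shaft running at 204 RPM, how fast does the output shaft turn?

the input shaft → the output shaft (gear mesh, 44/33): 204 ÷ 1.3333 = 153 RPM

153 RPM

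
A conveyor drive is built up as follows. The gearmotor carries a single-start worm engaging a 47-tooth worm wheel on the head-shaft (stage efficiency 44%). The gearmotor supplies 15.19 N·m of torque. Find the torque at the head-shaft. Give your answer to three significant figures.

After the worm (47/1): 15.19 × 47 × 0.44 = 314.13 N·m

314 N·m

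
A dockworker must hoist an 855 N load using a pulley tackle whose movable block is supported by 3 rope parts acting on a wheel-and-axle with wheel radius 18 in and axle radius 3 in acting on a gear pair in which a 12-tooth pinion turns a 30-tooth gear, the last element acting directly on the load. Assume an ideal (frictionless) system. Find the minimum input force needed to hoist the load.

Block-and-tackle MA = number of supporting rope parts = 3.
Wheel-and-axle MA = R/r = 18/3 = 6.
Gear pair MA = 30/12 = 2.5.
Combined ideal MA = 3 × 6 × 2.5 = 45.
Effort = load / MA = 855 / 45 = 19 N.

19 N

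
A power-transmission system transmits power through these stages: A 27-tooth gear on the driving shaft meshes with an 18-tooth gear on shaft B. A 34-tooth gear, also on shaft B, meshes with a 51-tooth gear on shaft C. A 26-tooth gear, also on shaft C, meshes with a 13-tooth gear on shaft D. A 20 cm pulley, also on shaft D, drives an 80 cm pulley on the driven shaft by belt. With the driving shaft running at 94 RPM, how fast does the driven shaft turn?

47 RPM

the driving shaft → shaft B (gear mesh, 18/27): 94 ÷ 0.66667 = 141 RPM
shaft B → shaft C (gear mesh, 51/34): 141 ÷ 1.5 = 94 RPM
shaft C → shaft D (gear mesh, 13/26): 94 ÷ 0.5 = 188 RPM
shaft D → the driven shaft (belt, 80/20): 188 ÷ 4 = 47 RPM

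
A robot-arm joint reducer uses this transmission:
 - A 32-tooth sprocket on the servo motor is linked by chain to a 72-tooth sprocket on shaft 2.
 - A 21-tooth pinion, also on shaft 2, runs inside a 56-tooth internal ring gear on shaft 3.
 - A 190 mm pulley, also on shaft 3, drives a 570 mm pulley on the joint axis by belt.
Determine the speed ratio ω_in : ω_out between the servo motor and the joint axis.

Each stage contributes driven/driver: chain 72/32 = 2.25, internal gear 56/21 = 2.6667, belt 570/190 = 3.
Overall: 2.25 × 2.6667 × 3 = 18.

18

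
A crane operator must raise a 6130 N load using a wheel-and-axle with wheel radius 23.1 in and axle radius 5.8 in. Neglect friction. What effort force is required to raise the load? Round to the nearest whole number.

Wheel-and-axle MA = R/r = 23.1/5.8 = 3.9828.
Effort = load / MA = 6130 / 3.9828 = 1539.1 N.

1539 N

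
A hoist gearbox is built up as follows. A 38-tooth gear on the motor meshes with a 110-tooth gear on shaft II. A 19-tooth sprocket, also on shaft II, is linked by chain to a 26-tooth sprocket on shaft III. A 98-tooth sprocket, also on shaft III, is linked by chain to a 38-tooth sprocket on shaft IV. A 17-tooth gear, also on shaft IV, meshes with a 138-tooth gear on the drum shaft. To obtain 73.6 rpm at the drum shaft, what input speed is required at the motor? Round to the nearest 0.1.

Overall ratio R = 2.8947 × 1.3684 × 0.38776 × 8.1176 = 12.469.
Required input speed = output speed × R = 73.6 × 12.469 = 917.69 rpm.

917.7 rpm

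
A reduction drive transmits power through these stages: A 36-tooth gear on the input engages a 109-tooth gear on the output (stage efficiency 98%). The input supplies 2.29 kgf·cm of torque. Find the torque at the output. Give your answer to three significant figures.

6.79 kgf·cm

Gear mesh: ratio = 109/36 = 3.0278; torque at the output = 2.29 × 3.0278 × 0.98 = 6.7949 kgf·cm.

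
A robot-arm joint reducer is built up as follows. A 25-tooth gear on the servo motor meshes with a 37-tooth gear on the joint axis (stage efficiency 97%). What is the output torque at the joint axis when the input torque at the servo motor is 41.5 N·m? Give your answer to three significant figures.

After the gear mesh (37/25): 41.5 × 1.48 × 0.97 = 59.577 N·m

59.6 N·m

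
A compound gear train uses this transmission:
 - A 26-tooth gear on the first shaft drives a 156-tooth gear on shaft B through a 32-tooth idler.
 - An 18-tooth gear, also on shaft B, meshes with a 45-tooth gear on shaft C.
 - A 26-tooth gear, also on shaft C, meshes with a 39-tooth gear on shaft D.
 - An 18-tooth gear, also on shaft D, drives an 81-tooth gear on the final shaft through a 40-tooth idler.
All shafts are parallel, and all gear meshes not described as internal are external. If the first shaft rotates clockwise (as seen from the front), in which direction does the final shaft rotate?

the first shaft → shaft B: driver → idler → driven is 2 external meshes, 2 reversals → CW.
shaft B → shaft C: external mesh, 1 reversal → CCW.
shaft C → shaft D: external mesh, 1 reversal → CW.
shaft D → the final shaft: driver → idler → driven is 2 external meshes, 2 reversals → CW.
6 reversals in total — an even number — so the final shaft turns the same way as the first shaft.

clockwise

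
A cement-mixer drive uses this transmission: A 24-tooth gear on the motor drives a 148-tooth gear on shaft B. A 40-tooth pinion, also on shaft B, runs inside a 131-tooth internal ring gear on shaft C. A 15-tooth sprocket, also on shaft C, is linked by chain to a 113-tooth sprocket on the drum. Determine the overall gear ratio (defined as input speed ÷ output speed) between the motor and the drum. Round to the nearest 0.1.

Each stage contributes driven/driver: gear mesh 148/24 = 6.1667, internal gear 131/40 = 3.275, chain 113/15 = 7.5333.
Overall: 6.1667 × 3.275 × 7.5333 = 152.14.

152.1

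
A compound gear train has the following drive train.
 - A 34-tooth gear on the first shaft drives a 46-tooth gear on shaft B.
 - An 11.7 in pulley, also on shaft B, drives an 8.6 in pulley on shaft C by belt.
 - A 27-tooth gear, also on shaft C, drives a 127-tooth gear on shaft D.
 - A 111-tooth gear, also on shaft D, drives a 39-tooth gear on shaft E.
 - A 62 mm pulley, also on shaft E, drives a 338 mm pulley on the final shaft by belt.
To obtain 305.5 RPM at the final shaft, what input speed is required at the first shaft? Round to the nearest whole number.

Overall ratio R = 1.3529 × 0.73504 × 4.7037 × 0.35135 × 5.4516 = 8.9598.
Required input speed = output speed × R = 305.5 × 8.9598 = 2737.2 RPM.

2737 RPM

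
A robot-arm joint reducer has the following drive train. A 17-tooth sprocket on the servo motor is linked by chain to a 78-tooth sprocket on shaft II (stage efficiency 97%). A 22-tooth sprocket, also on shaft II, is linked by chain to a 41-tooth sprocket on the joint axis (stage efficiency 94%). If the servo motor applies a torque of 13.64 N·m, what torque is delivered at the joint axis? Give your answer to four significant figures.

chain 78/17 = 4.5882 → τ = 13.64·4.5882·0.97 = 60.706 N·m
chain 41/22 = 1.8636 → τ = 60.706·1.8636·0.94 = 106.35 N·m

106.3 N·m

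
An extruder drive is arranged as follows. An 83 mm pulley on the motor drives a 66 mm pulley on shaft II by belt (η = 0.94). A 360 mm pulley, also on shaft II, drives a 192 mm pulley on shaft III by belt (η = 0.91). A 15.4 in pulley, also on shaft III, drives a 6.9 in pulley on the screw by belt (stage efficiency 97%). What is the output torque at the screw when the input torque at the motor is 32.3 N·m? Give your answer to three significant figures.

5.09 N·m

belt 66/83 = 0.79518 → τ = 32.3·0.79518·0.94 = 24.143 N·m
belt 192/360 = 0.53333 → τ = 24.143·0.53333·0.91 = 11.718 N·m
belt 6.9/15.4 = 0.44805 → τ = 11.718·0.44805·0.97 = 5.0926 N·m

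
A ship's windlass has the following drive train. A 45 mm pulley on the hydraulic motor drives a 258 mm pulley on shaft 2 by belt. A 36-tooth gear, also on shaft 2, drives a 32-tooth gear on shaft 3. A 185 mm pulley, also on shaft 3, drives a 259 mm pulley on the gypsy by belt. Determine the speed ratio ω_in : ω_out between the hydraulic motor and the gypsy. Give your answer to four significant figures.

Each stage contributes driven/driver: belt 258/45 = 5.7333, gear mesh 32/36 = 0.88889, belt 259/185 = 1.4.
Overall: 5.7333 × 0.88889 × 1.4 = 7.1348.

7.135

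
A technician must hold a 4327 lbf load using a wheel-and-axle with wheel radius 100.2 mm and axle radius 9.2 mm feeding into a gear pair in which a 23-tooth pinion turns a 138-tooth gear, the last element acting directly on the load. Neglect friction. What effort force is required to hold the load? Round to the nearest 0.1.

66.2 lbf

Wheel-and-axle MA = R/r = 100.2/9.2 = 10.891.
Gear pair MA = 138/23 = 6.
Combined ideal MA = 10.891 × 6 = 65.348.
Effort = load / MA = 4327 / 65.348 = 66.215 lbf.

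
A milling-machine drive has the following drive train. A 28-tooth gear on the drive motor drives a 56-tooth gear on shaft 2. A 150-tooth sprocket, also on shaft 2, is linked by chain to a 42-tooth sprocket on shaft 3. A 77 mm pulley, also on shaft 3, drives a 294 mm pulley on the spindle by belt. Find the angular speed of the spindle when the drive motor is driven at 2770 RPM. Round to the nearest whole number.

1295 RPM

Gear mesh: ratio = 56/28 = 2, so shaft 2 turns at 2770 / 2 = 1385 RPM.
Chain: ratio = 42/150 = 0.28, so shaft 3 turns at 1385 / 0.28 = 4946.4 RPM.
Belt: ratio = 294/77 = 3.8182, so the spindle turns at 4946.4 / 3.8182 = 1295.5 RPM.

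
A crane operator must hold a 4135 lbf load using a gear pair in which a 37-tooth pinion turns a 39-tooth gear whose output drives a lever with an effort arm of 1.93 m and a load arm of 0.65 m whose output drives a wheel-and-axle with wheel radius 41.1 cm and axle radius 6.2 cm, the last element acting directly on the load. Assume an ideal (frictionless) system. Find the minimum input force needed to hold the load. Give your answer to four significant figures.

Gear pair MA = 39/37 = 1.0541.
Lever MA = effort arm / load arm = 1.93/0.65 = 2.9692.
Wheel-and-axle MA = R/r = 41.1/6.2 = 6.629.
Combined ideal MA = 1.0541 × 2.9692 × 6.629 = 20.747.
Effort = load / MA = 4135 / 20.747 = 199.31 lbf.

199.3 lbf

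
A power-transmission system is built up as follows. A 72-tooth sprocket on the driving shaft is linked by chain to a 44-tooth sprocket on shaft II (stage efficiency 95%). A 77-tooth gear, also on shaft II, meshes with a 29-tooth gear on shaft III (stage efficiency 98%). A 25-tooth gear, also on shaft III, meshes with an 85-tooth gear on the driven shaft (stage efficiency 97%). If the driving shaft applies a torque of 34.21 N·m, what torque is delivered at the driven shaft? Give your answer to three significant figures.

Chain: ratio = 44/72 = 0.61111; torque at shaft II = 34.21 × 0.61111 × 0.95 = 19.861 N·m.
Gear mesh: ratio = 29/77 = 0.37662; torque at shaft III = 19.861 × 0.37662 × 0.98 = 7.3304 N·m.
Gear mesh: ratio = 85/25 = 3.4; torque at the driven shaft = 7.3304 × 3.4 × 0.97 = 24.176 N·m.

24.2 N·m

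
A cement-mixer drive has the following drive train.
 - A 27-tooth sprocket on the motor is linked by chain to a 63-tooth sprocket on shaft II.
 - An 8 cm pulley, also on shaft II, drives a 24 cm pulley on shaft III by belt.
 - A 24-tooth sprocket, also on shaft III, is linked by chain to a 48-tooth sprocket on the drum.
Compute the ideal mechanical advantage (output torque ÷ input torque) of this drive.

Each stage contributes driven/driver: chain 63/27 = 2.3333, belt 24/8 = 3, chain 48/24 = 2.
Overall: 2.3333 × 3 × 2 = 14.

14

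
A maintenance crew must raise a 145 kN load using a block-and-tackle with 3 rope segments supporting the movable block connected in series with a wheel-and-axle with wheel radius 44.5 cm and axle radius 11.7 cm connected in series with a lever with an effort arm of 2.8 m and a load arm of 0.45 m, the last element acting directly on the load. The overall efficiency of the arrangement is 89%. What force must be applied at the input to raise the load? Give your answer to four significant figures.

Block-and-tackle MA = number of supporting rope parts = 3.
Wheel-and-axle MA = R/r = 44.5/11.7 = 3.8034.
Lever MA = effort arm / load arm = 2.8/0.45 = 6.2222.
Combined ideal MA = 3 × 3.8034 × 6.2222 = 70.997.
Actual MA = 70.997 × 0.89 = 63.187.
Effort = load / actual MA = 145 / 63.187 = 2.2948 kN.

2.295 kN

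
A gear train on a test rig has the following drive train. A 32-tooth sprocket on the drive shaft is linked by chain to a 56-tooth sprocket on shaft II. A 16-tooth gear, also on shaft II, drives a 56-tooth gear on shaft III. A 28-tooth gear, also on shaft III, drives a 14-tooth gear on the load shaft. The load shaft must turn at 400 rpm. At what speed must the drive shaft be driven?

1225 rpm

Overall ratio R = 1.75 × 3.5 × 0.5 = 3.0625.
Required input speed = output speed × R = 400 × 3.0625 = 1225 rpm.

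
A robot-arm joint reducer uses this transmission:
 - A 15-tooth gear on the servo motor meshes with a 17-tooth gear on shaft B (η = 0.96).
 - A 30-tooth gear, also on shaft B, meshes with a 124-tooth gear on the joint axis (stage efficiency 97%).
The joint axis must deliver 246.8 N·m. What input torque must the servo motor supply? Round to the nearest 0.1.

56.6 N·m

Overall ratio R = 1.1333 × 4.1333 = 4.6844; overall efficiency η = 0.96 × 0.97 = 0.9312.
Input torque = output torque / (R × η) = 246.8 / (4.6844 × 0.9312) = 56.578 N·m.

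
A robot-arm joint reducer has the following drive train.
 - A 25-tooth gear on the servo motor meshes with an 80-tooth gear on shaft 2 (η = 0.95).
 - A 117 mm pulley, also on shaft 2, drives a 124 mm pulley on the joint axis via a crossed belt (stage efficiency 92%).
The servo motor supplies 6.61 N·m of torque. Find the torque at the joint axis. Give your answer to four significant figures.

19.59 N·m

gear mesh 80/25 = 3.2 → τ = 6.61·3.2·0.95 = 20.094 N·m
belt 124/117 = 1.0598 → τ = 20.094·1.0598·0.92 = 19.593 N·m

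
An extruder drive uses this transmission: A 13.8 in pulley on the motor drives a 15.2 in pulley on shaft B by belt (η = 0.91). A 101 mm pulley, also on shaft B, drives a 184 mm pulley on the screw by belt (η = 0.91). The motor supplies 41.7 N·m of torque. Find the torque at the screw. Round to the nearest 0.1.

After the belt (15.2/13.8): 41.7 × 1.1014 × 0.91 = 41.797 N·m
After the belt (184/101): 41.797 × 1.8218 × 0.91 = 69.291 N·m

69.3 N·m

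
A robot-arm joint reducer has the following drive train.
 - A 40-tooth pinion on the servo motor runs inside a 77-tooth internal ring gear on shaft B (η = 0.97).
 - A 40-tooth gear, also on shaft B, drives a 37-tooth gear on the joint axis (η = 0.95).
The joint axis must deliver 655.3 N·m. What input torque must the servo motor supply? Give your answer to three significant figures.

Overall ratio R = 1.925 × 0.925 = 1.7806; overall efficiency η = 0.97 × 0.95 = 0.9215.
Input torque = output torque / (R × η) = 655.3 / (1.7806 × 0.9215) = 399.37 N·m.

399 N·m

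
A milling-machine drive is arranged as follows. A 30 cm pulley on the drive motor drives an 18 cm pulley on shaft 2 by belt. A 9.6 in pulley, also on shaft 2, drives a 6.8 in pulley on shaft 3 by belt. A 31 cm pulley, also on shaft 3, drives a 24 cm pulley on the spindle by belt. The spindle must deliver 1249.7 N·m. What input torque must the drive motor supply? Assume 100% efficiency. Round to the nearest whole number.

Overall ratio R = 0.6 × 0.70833 × 0.77419 = 0.32903.
Input torque = output torque / R = 1249.7 / 0.32903 = 3798.1 N·m.

3798 N·m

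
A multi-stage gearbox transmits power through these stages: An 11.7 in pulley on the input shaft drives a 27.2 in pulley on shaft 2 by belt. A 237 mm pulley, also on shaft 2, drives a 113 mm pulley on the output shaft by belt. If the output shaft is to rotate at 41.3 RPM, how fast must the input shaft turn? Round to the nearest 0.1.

Overall ratio R = 2.3248 × 0.47679 = 1.1084.
Required input speed = output speed × R = 41.3 × 1.1084 = 45.779 RPM.

45.8 RPM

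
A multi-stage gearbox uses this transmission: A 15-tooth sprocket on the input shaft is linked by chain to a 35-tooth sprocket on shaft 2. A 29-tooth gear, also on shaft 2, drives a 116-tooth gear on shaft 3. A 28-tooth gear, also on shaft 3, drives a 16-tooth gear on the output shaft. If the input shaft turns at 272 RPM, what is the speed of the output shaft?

the input shaft → shaft 2 (chain, 35/15): 272 ÷ 2.3333 = 116.57 RPM
shaft 2 → shaft 3 (gear mesh, 116/29): 116.57 ÷ 4 = 29.143 RPM
shaft 3 → the output shaft (gear mesh, 16/28): 29.143 ÷ 0.57143 = 51 RPM

51 RPM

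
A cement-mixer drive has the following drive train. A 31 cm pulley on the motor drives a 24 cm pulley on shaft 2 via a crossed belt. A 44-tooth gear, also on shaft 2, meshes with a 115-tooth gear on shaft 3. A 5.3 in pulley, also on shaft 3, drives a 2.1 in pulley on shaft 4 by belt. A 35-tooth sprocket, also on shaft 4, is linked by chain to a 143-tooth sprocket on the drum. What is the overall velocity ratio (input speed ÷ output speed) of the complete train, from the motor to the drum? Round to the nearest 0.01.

Each stage contributes driven/driver: belt 24/31 = 0.77419, gear mesh 115/44 = 2.6136, belt 2.1/5.3 = 0.39623, chain 143/35 = 4.0857.
Overall: 0.77419 × 2.6136 × 0.39623 × 4.0857 = 3.2757.

3.28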